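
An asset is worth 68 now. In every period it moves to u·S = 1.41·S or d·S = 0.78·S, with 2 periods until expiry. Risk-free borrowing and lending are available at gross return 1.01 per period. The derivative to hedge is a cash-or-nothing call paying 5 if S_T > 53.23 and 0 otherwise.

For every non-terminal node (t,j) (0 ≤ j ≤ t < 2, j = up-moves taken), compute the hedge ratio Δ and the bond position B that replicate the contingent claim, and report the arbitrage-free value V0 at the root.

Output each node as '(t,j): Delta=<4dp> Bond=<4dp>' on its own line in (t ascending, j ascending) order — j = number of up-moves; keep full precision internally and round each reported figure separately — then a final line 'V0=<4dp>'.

The replicating-portfolio and risk-neutral prices coincide; use p* = (1.01−0.78)/(1.41−0.78) = 0.3651 for the latter.
Payoff layer (t=2): V(2,0)=0.0000, V(2,1)=5.0000, V(2,2)=5.0000
Node (1,0) S=53.0400: V=(p*·5.0000+(1−p*)·0.0000)/1.01=1.8073; Δ=(5.0000−0.0000)/(74.7864−41.3712)=0.1496; B=V−Δ·S=-6.1292
Node (1,1) S=95.8800: V=(p*·5.0000+(1−p*)·5.0000)/1.01=4.9505; Δ=(5.0000−5.0000)/(135.1908−74.7864)=0.0000; B=V−Δ·S=4.9505
Node (0,0) S=68.0000: V=(p*·4.9505+(1−p*)·1.8073)/1.01=2.9256; Δ=(4.9505−1.8073)/(95.8800−53.0400)=0.0734; B=V−Δ·S=-2.0636
Root portfolio cost Δ·68+B reproduces V0=2.9256.

(0,0): Delta=0.0734 Bond=-2.0636
(1,0): Delta=0.1496 Bond=-6.1292
(1,1): Delta=0.0000 Bond=4.9505
V0=2.9256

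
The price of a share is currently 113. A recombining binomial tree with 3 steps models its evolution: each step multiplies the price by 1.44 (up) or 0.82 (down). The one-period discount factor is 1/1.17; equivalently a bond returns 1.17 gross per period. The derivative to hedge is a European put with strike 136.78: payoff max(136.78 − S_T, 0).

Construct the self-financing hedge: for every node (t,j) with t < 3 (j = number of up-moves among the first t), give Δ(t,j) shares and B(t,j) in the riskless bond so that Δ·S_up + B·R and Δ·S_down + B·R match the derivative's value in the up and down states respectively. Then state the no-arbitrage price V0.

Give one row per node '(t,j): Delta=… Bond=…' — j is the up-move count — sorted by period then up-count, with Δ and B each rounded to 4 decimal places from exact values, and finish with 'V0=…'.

Risk-neutral probability p* = (R−d)/(u−d) = (1.17−0.82)/(1.44−0.82) = 0.5645.
Terminal payoffs: V(3,0)=74.4754, V(3,1)=27.3671, V(3,2)=0.0000, V(3,3)=0.0000
Node (2,0) S=75.9812: V=(p*·27.3671+(1−p*)·74.4754)/1.17=40.9248; Δ=(27.3671−74.4754)/(109.4129−62.3046)=-1.0000; B=V−Δ·S=116.9060
Node (2,1) S=133.4304: V=(p*·0.0000+(1−p*)·27.3671)/1.17=10.1863; Δ=(0.0000−27.3671)/(192.1398−109.4129)=-0.3308; B=V−Δ·S=54.3267
Node (2,2) S=234.3168: V=(p*·0.0000+(1−p*)·0.0000)/1.17=0.0000; Δ=(0.0000−0.0000)/(337.4162−192.1398)=0.0000; B=V−Δ·S=0.0000
Node (1,0) S=92.6600: V=(p*·10.1863+(1−p*)·40.9248)/1.17=20.1473; Δ=(10.1863−40.9248)/(133.4304−75.9812)=-0.5351; B=V−Δ·S=69.7256
Node (1,1) S=162.7200: V=(p*·0.0000+(1−p*)·10.1863)/1.17=3.7914; Δ=(0.0000−10.1863)/(234.3168−133.4304)=-0.1010; B=V−Δ·S=20.2209
Node (0,0) S=113.0000: V=(p*·3.7914+(1−p*)·20.1473)/1.17=9.3283; Δ=(3.7914−20.1473)/(162.7200−92.6600)=-0.2335; B=V−Δ·S=35.7089
Self-financing check: at every node Δ·S+B equals the discounted successor values.

(0,0): Delta=-0.2335 Bond=35.7089
(1,0): Delta=-0.5351 Bond=69.7256
(1,1): Delta=-0.1010 Bond=20.2209
(2,0): Delta=-1.0000 Bond=116.9060
(2,1): Delta=-0.3308 Bond=54.3267
(2,2): Delta=0.0000 Bond=0.0000
V0=9.3283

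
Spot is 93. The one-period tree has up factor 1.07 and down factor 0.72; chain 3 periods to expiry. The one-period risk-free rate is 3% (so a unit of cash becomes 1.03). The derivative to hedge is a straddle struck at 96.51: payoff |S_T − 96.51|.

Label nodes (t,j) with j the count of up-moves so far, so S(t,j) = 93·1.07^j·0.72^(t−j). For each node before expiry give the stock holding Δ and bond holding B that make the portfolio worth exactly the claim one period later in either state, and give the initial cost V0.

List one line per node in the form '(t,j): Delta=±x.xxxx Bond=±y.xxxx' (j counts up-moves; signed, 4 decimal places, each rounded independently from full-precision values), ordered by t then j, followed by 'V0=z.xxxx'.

Under the risk-neutral measure, an up-move has probability p* = (R−d)/(u−d) = 0.8857 and values discount at R = 1.03.
Terminal values V(3,·): V(3,0)=61.7979, V(3,1)=44.9240, V(3,2)=19.8475, V(3,3)=17.4190
  t=2,j=0: stock 48.2112 → up 51.5860 (V=44.9240), down 34.7121 (V=61.7979). Price 45.4878; hedge Δ=-1.0000, bond B=93.6990.
  t=2,j=1: stock 71.6472 → up 76.6625 (V=19.8475), down 51.5860 (V=44.9240). Price 22.0518; hedge Δ=-1.0000, bond B=93.6990.
  t=2,j=2: stock 106.4757 → up 113.9290 (V=17.4190), down 76.6625 (V=19.8475). Price 17.1811; hedge Δ=-0.0652, bond B=24.1197.
  t=1,j=0: stock 66.9600 → up 71.6472 (V=22.0518), down 48.2112 (V=45.4878). Price 24.0099; hedge Δ=-1.0000, bond B=90.9699.
  t=1,j=1: stock 99.5100 → up 106.4757 (V=17.1811), down 71.6472 (V=22.0518). Price 17.2211; hedge Δ=-0.1398, bond B=31.1375.
  t=0,j=0: stock 93.0000 → up 99.5100 (V=17.2211), down 66.9600 (V=24.0099). Price 17.4728; hedge Δ=-0.2086, bond B=36.8694.
The time-0 hedge costs 17.4728, which is the no-arbitrage price.

(0,0): Delta=-0.2086 Bond=36.8694
(1,0): Delta=-1.0000 Bond=90.9699
(1,1): Delta=-0.1398 Bond=31.1375
(2,0): Delta=-1.0000 Bond=93.6990
(2,1): Delta=-1.0000 Bond=93.6990
(2,2): Delta=-0.0652 Bond=24.1197
V0=17.4728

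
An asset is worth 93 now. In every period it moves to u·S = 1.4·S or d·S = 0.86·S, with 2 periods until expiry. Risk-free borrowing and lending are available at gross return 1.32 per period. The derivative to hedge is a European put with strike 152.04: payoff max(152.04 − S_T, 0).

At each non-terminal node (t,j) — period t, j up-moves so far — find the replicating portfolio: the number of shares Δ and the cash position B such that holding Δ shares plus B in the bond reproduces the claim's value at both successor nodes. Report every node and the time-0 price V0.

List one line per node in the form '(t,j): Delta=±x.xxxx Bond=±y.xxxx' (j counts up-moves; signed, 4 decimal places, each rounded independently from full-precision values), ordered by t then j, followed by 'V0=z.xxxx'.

The replicating-portfolio and risk-neutral prices coincide; use p* = (1.32−0.86)/(1.4−0.86) = 0.8519 for the latter.
Terminal payoffs: V(2,0)=83.2572, V(2,1)=40.0680, V(2,2)=0.0000
  t=1,j=0: stock 79.9800 → up 111.9720 (V=40.0680), down 68.7828 (V=83.2572). Price 35.2018; hedge Δ=-1.0000, bond B=115.1818.
  t=1,j=1: stock 130.2000 → up 182.2800 (V=0.0000), down 111.9720 (V=40.0680). Price 4.4970; hedge Δ=-0.5699, bond B=78.6970.
  t=0,j=0: stock 93.0000 → up 130.2000 (V=4.4970), down 79.9800 (V=35.2018). Price 6.8529; hedge Δ=-0.6114, bond B=63.7137.
Root portfolio cost Δ·93+B reproduces V0=6.8529.

(0,0): Delta=-0.6114 Bond=63.7137
(1,0): Delta=-1.0000 Bond=115.1818
(1,1): Delta=-0.5699 Bond=78.6970
V0=6.8529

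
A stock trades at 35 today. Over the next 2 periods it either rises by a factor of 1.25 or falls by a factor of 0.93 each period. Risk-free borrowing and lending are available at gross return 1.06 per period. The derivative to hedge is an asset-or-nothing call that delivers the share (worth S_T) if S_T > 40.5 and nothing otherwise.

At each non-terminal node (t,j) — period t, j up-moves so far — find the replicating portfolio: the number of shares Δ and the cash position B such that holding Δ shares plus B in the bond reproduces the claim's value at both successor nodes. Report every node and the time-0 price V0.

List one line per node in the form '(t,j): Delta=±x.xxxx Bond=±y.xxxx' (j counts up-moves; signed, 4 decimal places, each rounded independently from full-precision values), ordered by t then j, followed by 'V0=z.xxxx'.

(0,0): Delta=2.5140 Bond=-62.4865
(1,0): Delta=3.9063 Bond=-111.5548
(1,1): Delta=1.0000 Bond=0.0000
V0=25.5021

No-arbitrage ⇒ martingale measure with p* = (R−d)/(u−d) = 0.4063.
Terminal values V(2,·): V(2,0)=0.0000, V(2,1)=40.6875, V(2,2)=54.6875
(1,0): S=32.5500. Δ = (V_up−V_dn)/(S_up−S_dn) = (40.6875−0.0000)/(40.6875−30.2715) = 3.9062. V = [p*·40.6875 + (1−p*)·0.0000]/1.06 = 15.5937. B = V − Δ·S = -111.5548.
(1,1): S=43.7500. Δ = (V_up−V_dn)/(S_up−S_dn) = (54.6875−40.6875)/(54.6875−40.6875) = 1.0000. V = [p*·54.6875 + (1−p*)·40.6875]/1.06 = 43.7500. B = V − Δ·S = 0.0000.
(0,0): S=35.0000. Δ = (V_up−V_dn)/(S_up−S_dn) = (43.7500−15.5937)/(43.7500−32.5500) = 2.5140. V = [p*·43.7500 + (1−p*)·15.5937]/1.06 = 25.5021. B = V − Δ·S = -62.4865.
Check: Δ(0,0)·S0 + B(0,0) = 25.5021 = V0.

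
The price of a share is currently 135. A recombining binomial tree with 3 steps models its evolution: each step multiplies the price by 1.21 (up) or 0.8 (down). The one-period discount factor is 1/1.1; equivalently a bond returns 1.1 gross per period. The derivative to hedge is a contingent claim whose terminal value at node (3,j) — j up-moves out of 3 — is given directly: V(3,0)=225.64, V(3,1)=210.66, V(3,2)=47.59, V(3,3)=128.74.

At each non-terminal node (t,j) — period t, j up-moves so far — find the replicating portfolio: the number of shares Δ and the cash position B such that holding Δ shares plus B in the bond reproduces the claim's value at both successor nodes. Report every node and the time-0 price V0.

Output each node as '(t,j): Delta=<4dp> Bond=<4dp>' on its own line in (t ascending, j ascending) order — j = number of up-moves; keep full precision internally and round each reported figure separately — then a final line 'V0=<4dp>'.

Risk-neutral probability p* = (R−d)/(u−d) = (1.1−0.8)/(1.21−0.8) = 0.7317.
Terminal values V(3,·): V(3,0)=225.6400, V(3,1)=210.6600, V(3,2)=47.5900, V(3,3)=128.7400
(2,0): S=86.4000. Δ = (V_up−V_dn)/(S_up−S_dn) = (210.6600−225.6400)/(104.5440−69.1200) = -0.4229. V = [p*·210.6600 + (1−p*)·225.6400]/1.1 = 195.1627. B = V − Δ·S = 231.6993.
(2,1): S=130.6800. Δ = (V_up−V_dn)/(S_up−S_dn) = (47.5900−210.6600)/(158.1228−104.5440) = -3.0436. V = [p*·47.5900 + (1−p*)·210.6600]/1.1 = 83.0368. B = V − Δ·S = 480.7685.
(2,2): S=197.6535. Δ = (V_up−V_dn)/(S_up−S_dn) = (128.7400−47.5900)/(239.1607−158.1228) = 1.0014. V = [p*·128.7400 + (1−p*)·47.5900]/1.1 = 97.2437. B = V − Δ·S = -100.6831.
(1,0): S=108.0000. Δ = (V_up−V_dn)/(S_up−S_dn) = (83.0368−195.1627)/(130.6800−86.4000) = -2.5322. V = [p*·83.0368 + (1−p*)·195.1627]/1.1 = 102.8358. B = V − Δ·S = 376.3137.
(1,1): S=163.3500. Δ = (V_up−V_dn)/(S_up−S_dn) = (97.2437−83.0368)/(197.6535−130.6800) = 0.2121. V = [p*·97.2437 + (1−p*)·83.0368]/1.1 = 84.9383. B = V − Δ·S = 50.2873.
(0,0): S=135.0000. Δ = (V_up−V_dn)/(S_up−S_dn) = (84.9383−102.8358)/(163.3500−108.0000) = -0.3234. V = [p*·84.9383 + (1−p*)·102.8358]/1.1 = 81.5818. B = V − Δ·S = 125.2344.
Check: Δ(0,0)·S0 + B(0,0) = 81.5818 = V0.

(0,0): Delta=-0.3234 Bond=125.2344
(1,0): Delta=-2.5322 Bond=376.3137
(1,1): Delta=0.2121 Bond=50.2873
(2,0): Delta=-0.4229 Bond=231.6993
(2,1): Delta=-3.0436 Bond=480.7685
(2,2): Delta=1.0014 Bond=-100.6831
V0=81.5818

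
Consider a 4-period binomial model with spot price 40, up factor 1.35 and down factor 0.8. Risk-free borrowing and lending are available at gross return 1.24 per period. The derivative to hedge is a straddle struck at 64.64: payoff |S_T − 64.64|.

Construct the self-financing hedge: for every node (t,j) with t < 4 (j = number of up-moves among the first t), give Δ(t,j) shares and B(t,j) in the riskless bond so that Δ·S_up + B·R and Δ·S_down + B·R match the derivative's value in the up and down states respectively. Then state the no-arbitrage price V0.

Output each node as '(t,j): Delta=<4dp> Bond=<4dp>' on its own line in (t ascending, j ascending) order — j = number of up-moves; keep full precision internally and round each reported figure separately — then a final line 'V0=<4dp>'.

(0,0): Delta=0.5794 Bond=-7.3147
(1,0): Delta=-0.3335 Bond=20.1420
(1,1): Delta=0.7147 Bond=-16.3732
(2,0): Delta=-1.0000 Bond=42.0395
(2,1): Delta=-0.2347 Bond=20.7102
(2,2): Delta=0.8553 Bond=-30.5560
(3,0): Delta=-1.0000 Bond=52.1290
(3,1): Delta=-1.0000 Bond=52.1290
(3,2): Delta=-0.1213 Bond=19.0686
(3,3): Delta=1.0000 Bond=-52.1290
V0=15.8622

No-arbitrage ⇒ martingale measure with p* = (R−d)/(u−d) = 0.8000.
Terminal values V(4,·): V(4,0)=48.2560, V(4,1)=36.9920, V(4,2)=17.9840, V(4,3)=14.0920, V(4,4)=68.2203
  t=3,j=0: stock 20.4800 → up 27.6480 (V=36.9920), down 16.3840 (V=48.2560). Price 31.6490; hedge Δ=-1.0000, bond B=52.1290.
  t=3,j=1: stock 34.5600 → up 46.6560 (V=17.9840), down 27.6480 (V=36.9920). Price 17.5690; hedge Δ=-1.0000, bond B=52.1290.
  t=3,j=2: stock 58.3200 → up 78.7320 (V=14.0920), down 46.6560 (V=17.9840). Price 11.9923; hedge Δ=-0.1213, bond B=19.0686.
  t=3,j=3: stock 98.4150 → up 132.8603 (V=68.2203), down 78.7320 (V=14.0920). Price 46.2860; hedge Δ=1.0000, bond B=-52.1290.
  t=2,j=0: stock 25.6000 → up 34.5600 (V=17.5690), down 20.4800 (V=31.6490). Price 16.4395; hedge Δ=-1.0000, bond B=42.0395.
  t=2,j=1: stock 43.2000 → up 58.3200 (V=11.9923), down 34.5600 (V=17.5690). Price 10.5707; hedge Δ=-0.2347, bond B=20.7102.
  t=2,j=2: stock 72.9000 → up 98.4150 (V=46.2860), down 58.3200 (V=11.9923). Price 31.7961; hedge Δ=0.8553, bond B=-30.5560.
  t=1,j=0: stock 32.0000 → up 43.2000 (V=10.5707), down 25.6000 (V=16.4395). Price 9.4713; hedge Δ=-0.3335, bond B=20.1420.
  t=1,j=1: stock 54.0000 → up 72.9000 (V=31.7961), down 43.2000 (V=10.5707). Price 22.2186; hedge Δ=0.7147, bond B=-16.3732.
  t=0,j=0: stock 40.0000 → up 54.0000 (V=22.2186), down 32.0000 (V=9.4713). Price 15.8622; hedge Δ=0.5794, bond B=-7.3147.
Each (Δ,B) replicates both successor values, so the strategy is self-financing and V0 is arbitrage-free.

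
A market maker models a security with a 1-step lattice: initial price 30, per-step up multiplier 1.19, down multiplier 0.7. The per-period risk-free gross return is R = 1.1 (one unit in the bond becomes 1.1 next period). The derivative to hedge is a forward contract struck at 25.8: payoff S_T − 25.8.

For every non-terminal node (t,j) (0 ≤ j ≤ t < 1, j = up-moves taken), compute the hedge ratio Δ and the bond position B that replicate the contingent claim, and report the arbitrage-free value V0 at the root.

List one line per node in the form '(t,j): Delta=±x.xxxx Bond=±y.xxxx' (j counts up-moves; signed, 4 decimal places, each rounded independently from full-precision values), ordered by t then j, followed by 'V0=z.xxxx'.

(0,0): Delta=1.0000 Bond=-23.4545
V0=6.5455

Under the risk-neutral measure, an up-move has probability p* = (R−d)/(u−d) = 0.8163 and values discount at R = 1.1.
Payoff layer (t=1): V(1,0)=-4.8000, V(1,1)=9.9000
Node (0,0) S=30.0000: V=(p*·9.9000+(1−p*)·-4.8000)/1.1=6.5455; Δ=(9.9000−-4.8000)/(35.7000−21.0000)=1.0000; B=V−Δ·S=-23.4545
Root portfolio cost Δ·30+B reproduces V0=6.5455.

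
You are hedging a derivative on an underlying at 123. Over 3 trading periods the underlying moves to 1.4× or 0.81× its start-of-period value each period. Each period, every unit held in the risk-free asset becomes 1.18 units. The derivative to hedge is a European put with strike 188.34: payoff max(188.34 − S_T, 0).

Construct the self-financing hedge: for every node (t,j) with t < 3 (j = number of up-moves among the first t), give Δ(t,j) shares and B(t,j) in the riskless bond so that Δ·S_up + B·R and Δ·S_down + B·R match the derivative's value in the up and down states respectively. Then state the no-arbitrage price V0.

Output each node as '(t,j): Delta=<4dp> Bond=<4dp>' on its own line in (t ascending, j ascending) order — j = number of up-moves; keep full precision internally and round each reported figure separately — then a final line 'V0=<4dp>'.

Risk-neutral probability p* = (R−d)/(u−d) = (1.18−0.81)/(1.4−0.81) = 0.6271.
Terminal payoffs: V(3,0)=122.9728, V(3,1)=75.3596, V(3,2)=0.0000, V(3,3)=0.0000
Node (2,0) S=80.7003: V=(p*·75.3596+(1−p*)·122.9728)/1.18=78.9099; Δ=(75.3596−122.9728)/(112.9804−65.3672)=-1.0000; B=V−Δ·S=159.6102
Node (2,1) S=139.4820: V=(p*·0.0000+(1−p*)·75.3596)/1.18=23.8137; Δ=(0.0000−75.3596)/(195.2748−112.9804)=-0.9157; B=V−Δ·S=151.5418
Node (2,2) S=241.0800: V=(p*·0.0000+(1−p*)·0.0000)/1.18=0.0000; Δ=(0.0000−0.0000)/(337.5120−195.2748)=0.0000; B=V−Δ·S=0.0000
Node (1,0) S=99.6300: V=(p*·23.8137+(1−p*)·78.9099)/1.18=37.5916; Δ=(23.8137−78.9099)/(139.4820−80.7003)=-0.9373; B=V−Δ·S=130.9749
Node (1,1) S=172.2000: V=(p*·0.0000+(1−p*)·23.8137)/1.18=7.5252; Δ=(0.0000−23.8137)/(241.0800−139.4820)=-0.2344; B=V−Δ·S=47.8874
Node (0,0) S=123.0000: V=(p*·7.5252+(1−p*)·37.5916)/1.18=15.8783; Δ=(7.5252−37.5916)/(172.2000−99.6300)=-0.4143; B=V−Δ·S=66.8383
Self-financing check: at every node Δ·S+B equals the discounted successor values.

(0,0): Delta=-0.4143 Bond=66.8383
(1,0): Delta=-0.9373 Bond=130.9749
(1,1): Delta=-0.2344 Bond=47.8874
(2,0): Delta=-1.0000 Bond=159.6102
(2,1): Delta=-0.9157 Bond=151.5418
(2,2): Delta=0.0000 Bond=0.0000
V0=15.8783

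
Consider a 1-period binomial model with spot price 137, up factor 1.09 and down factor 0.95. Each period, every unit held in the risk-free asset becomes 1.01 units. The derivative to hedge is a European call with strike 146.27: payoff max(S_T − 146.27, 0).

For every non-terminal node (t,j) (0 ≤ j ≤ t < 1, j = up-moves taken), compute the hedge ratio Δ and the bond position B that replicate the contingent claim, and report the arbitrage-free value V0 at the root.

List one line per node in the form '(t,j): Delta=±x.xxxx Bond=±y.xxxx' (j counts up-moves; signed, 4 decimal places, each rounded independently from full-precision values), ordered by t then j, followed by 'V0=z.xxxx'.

(0,0): Delta=0.1595 Bond=-20.5587
V0=1.2984

Risk-neutral probability p* = (R−d)/(u−d) = (1.01−0.95)/(1.09−0.95) = 0.4286.
At expiry t=1: V(1,0)=0.0000, V(1,1)=3.0600
  t=0,j=0: stock 137.0000 → up 149.3300 (V=3.0600), down 130.1500 (V=0.0000). Price 1.2984; hedge Δ=0.1595, bond B=-20.5587.
Root portfolio cost Δ·137+B reproduces V0=1.2984.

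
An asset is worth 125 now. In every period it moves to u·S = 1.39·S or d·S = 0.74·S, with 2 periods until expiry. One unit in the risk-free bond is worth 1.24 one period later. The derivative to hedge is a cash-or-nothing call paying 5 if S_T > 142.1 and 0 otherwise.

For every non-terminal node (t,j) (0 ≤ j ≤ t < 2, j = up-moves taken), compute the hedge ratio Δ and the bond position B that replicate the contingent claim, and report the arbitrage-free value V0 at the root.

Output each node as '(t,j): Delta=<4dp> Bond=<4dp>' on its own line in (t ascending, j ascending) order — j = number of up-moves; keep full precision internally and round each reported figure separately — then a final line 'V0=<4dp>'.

(0,0): Delta=0.0382 Bond=-2.8477
(1,0): Delta=0.0000 Bond=0.0000
(1,1): Delta=0.0443 Bond=-4.5906
V0=1.9242

Since d<R<u, set p* = (R−d)/(u−d) = 0.7692; price each node as the discounted p*-expectation of its children.
Payoff layer (t=2): V(2,0)=0.0000, V(2,1)=0.0000, V(2,2)=5.0000
Node (1,0) S=92.5000: V=(p*·0.0000+(1−p*)·0.0000)/1.24=0.0000; Δ=(0.0000−0.0000)/(128.5750−68.4500)=0.0000; B=V−Δ·S=0.0000
Node (1,1) S=173.7500: V=(p*·5.0000+(1−p*)·0.0000)/1.24=3.1017; Δ=(5.0000−0.0000)/(241.5125−128.5750)=0.0443; B=V−Δ·S=-4.5906
Node (0,0) S=125.0000: V=(p*·3.1017+(1−p*)·0.0000)/1.24=1.9242; Δ=(3.1017−0.0000)/(173.7500−92.5000)=0.0382; B=V−Δ·S=-2.8477
Check: Δ(0,0)·S0 + B(0,0) = 1.9242 = V0.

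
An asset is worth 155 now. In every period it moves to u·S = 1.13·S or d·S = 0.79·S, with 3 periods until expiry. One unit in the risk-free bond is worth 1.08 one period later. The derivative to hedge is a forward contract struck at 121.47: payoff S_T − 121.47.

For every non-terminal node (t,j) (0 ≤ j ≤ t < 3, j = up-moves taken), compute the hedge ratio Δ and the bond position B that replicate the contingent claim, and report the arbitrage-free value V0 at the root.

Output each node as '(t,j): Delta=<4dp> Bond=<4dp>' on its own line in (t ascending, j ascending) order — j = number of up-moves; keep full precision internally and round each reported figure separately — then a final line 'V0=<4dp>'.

(0,0): Delta=1.0000 Bond=-96.4268
(1,0): Delta=1.0000 Bond=-104.1409
(1,1): Delta=1.0000 Bond=-104.1409
(2,0): Delta=1.0000 Bond=-112.4722
(2,1): Delta=1.0000 Bond=-112.4722
(2,2): Delta=1.0000 Bond=-112.4722
V0=58.5732

Risk-neutral probability p* = (R−d)/(u−d) = (1.08−0.79)/(1.13−0.79) = 0.8529.
Payoff layer (t=3): V(3,0)=-45.0490, V(3,1)=-12.1589, V(3,2)=34.8864, V(3,3)=102.1790
(2,0): S=96.7355. Δ = (V_up−V_dn)/(S_up−S_dn) = (-12.1589−-45.0490)/(109.3111−76.4210) = 1.0000. V = [p*·-12.1589 + (1−p*)·-45.0490]/1.08 = -15.7367. B = V − Δ·S = -112.4722.
(2,1): S=138.3685. Δ = (V_up−V_dn)/(S_up−S_dn) = (34.8864−-12.1589)/(156.3564−109.3111) = 1.0000. V = [p*·34.8864 + (1−p*)·-12.1589]/1.08 = 25.8963. B = V − Δ·S = -112.4722.
(2,2): S=197.9195. Δ = (V_up−V_dn)/(S_up−S_dn) = (102.1790−34.8864)/(223.6490−156.3564) = 1.0000. V = [p*·102.1790 + (1−p*)·34.8864]/1.08 = 85.4473. B = V − Δ·S = -112.4722.
(1,0): S=122.4500. Δ = (V_up−V_dn)/(S_up−S_dn) = (25.8963−-15.7367)/(138.3685−96.7355) = 1.0000. V = [p*·25.8963 + (1−p*)·-15.7367]/1.08 = 18.3091. B = V − Δ·S = -104.1409.
(1,1): S=175.1500. Δ = (V_up−V_dn)/(S_up−S_dn) = (85.4473−25.8963)/(197.9195−138.3685) = 1.0000. V = [p*·85.4473 + (1−p*)·25.8963]/1.08 = 71.0091. B = V − Δ·S = -104.1409.
(0,0): S=155.0000. Δ = (V_up−V_dn)/(S_up−S_dn) = (71.0091−18.3091)/(175.1500−122.4500) = 1.0000. V = [p*·71.0091 + (1−p*)·18.3091]/1.08 = 58.5732. B = V − Δ·S = -96.4268.
Each (Δ,B) replicates both successor values, so the strategy is self-financing and V0 is arbitrage-free.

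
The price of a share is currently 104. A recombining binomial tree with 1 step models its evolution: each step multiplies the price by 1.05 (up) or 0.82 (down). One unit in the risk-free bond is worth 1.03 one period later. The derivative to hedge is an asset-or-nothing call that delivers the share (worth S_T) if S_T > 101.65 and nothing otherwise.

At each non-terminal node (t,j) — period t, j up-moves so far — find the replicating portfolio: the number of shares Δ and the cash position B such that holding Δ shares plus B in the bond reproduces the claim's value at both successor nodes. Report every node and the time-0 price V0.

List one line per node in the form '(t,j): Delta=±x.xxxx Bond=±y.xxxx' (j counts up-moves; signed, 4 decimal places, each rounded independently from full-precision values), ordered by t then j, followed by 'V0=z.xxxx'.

Under the risk-neutral measure, an up-move has probability p* = (R−d)/(u−d) = 0.9130 and values discount at R = 1.03.
Payoff layer (t=1): V(1,0)=0.0000, V(1,1)=109.2000
Node (0,0) S=104.0000: V=(p*·109.2000+(1−p*)·0.0000)/1.03=96.8003; Δ=(109.2000−0.0000)/(109.2000−85.2800)=4.5652; B=V−Δ·S=-377.9823
Self-financing check: at every node Δ·S+B equals the discounted successor values.

(0,0): Delta=4.5652 Bond=-377.9823
V0=96.8003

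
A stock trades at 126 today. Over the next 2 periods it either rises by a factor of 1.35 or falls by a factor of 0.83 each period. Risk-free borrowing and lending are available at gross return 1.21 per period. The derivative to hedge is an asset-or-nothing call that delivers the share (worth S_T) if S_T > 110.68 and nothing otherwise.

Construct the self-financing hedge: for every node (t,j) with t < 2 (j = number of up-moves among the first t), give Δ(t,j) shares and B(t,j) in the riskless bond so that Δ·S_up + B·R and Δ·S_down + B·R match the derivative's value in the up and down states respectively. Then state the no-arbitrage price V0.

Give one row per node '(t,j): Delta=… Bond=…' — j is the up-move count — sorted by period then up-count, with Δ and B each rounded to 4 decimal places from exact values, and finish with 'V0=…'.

Under the risk-neutral measure, an up-move has probability p* = (R−d)/(u−d) = 0.7308 and values discount at R = 1.21.
Terminal values V(2,·): V(2,0)=0.0000, V(2,1)=141.1830, V(2,2)=229.6350
  t=1,j=0: stock 104.5800 → up 141.1830 (V=141.1830), down 86.8014 (V=0.0000). Price 85.2663; hedge Δ=2.5962, bond B=-186.2395.
  t=1,j=1: stock 170.1000 → up 229.6350 (V=229.6350), down 141.1830 (V=141.1830). Price 170.1000; hedge Δ=1.0000, bond B=0.0000.
  t=0,j=0: stock 126.0000 → up 170.1000 (V=170.1000), down 104.5800 (V=85.2663). Price 121.7026; hedge Δ=1.2948, bond B=-41.4392.
The time-0 hedge costs 121.7026, which is the no-arbitrage price.

(0,0): Delta=1.2948 Bond=-41.4392
(1,0): Delta=2.5962 Bond=-186.2395
(1,1): Delta=1.0000 Bond=0.0000
V0=121.7026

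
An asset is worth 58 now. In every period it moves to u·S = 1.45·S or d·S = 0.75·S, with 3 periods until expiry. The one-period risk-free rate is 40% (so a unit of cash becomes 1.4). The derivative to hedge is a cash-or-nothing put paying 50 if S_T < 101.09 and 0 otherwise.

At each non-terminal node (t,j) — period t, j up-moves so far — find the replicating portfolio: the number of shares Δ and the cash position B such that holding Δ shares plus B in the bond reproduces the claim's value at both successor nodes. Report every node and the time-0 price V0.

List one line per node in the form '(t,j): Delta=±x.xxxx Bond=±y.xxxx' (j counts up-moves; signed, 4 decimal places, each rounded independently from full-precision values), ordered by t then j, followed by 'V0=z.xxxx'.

The replicating-portfolio and risk-neutral prices coincide; use p* = (1.4−0.75)/(1.45−0.75) = 0.9286 for the latter.
Terminal values V(3,·): V(3,0)=50.0000, V(3,1)=50.0000, V(3,2)=50.0000, V(3,3)=0.0000
  t=2,j=0: stock 32.6250 → up 47.3062 (V=50.0000), down 24.4688 (V=50.0000). Price 35.7143; hedge Δ=0.0000, bond B=35.7143.
  t=2,j=1: stock 63.0750 → up 91.4587 (V=50.0000), down 47.3062 (V=50.0000). Price 35.7143; hedge Δ=0.0000, bond B=35.7143.
  t=2,j=2: stock 121.9450 → up 176.8203 (V=0.0000), down 91.4588 (V=50.0000). Price 2.5510; hedge Δ=-0.5857, bond B=73.9796.
  t=1,j=0: stock 43.5000 → up 63.0750 (V=35.7143), down 32.6250 (V=35.7143). Price 25.5102; hedge Δ=0.0000, bond B=25.5102.
  t=1,j=1: stock 84.1000 → up 121.9450 (V=2.5510), down 63.0750 (V=35.7143). Price 3.5142; hedge Δ=-0.5633, bond B=50.8903.
  t=0,j=0: stock 58.0000 → up 84.1000 (V=3.5142), down 43.5000 (V=25.5102). Price 3.6324; hedge Δ=-0.5418, bond B=35.0553.
The time-0 hedge costs 3.6324, which is the no-arbitrage price.

(0,0): Delta=-0.5418 Bond=35.0553
(1,0): Delta=0.0000 Bond=25.5102
(1,1): Delta=-0.5633 Bond=50.8903
(2,0): Delta=0.0000 Bond=35.7143
(2,1): Delta=0.0000 Bond=35.7143
(2,2): Delta=-0.5857 Bond=73.9796
V0=3.6324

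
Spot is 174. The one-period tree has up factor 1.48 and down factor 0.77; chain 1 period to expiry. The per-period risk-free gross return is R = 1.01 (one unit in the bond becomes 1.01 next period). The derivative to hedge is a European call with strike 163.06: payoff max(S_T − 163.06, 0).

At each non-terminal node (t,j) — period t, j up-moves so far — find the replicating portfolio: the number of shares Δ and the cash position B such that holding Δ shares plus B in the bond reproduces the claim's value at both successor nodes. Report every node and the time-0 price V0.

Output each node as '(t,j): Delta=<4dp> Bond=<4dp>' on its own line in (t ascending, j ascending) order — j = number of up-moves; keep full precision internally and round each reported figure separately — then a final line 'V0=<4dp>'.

Risk-neutral probability p* = (R−d)/(u−d) = (1.01−0.77)/(1.48−0.77) = 0.3380.
Terminal payoffs: V(1,0)=0.0000, V(1,1)=94.4600
(0,0): S=174.0000. Δ = (V_up−V_dn)/(S_up−S_dn) = (94.4600−0.0000)/(257.5200−133.9800) = 0.7646. V = [p*·94.4600 + (1−p*)·0.0000]/1.01 = 31.6140. B = V − Δ·S = -101.4283.
Each (Δ,B) replicates both successor values, so the strategy is self-financing and V0 is arbitrage-free.

(0,0): Delta=0.7646 Bond=-101.4283
V0=31.6140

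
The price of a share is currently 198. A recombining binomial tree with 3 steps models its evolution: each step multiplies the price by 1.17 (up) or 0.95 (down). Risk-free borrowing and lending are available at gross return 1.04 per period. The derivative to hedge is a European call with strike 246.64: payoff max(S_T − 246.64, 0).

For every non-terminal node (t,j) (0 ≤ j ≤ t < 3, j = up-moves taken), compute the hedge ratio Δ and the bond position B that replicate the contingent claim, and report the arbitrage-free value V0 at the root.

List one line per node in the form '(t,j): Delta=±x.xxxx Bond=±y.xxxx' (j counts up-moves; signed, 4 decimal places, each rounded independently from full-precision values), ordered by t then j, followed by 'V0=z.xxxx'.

(0,0): Delta=0.3231 Bond=-56.8321
(1,0): Delta=0.1031 Bond=-17.7210
(1,1): Delta=0.5812 Bond=-118.8830
(2,0): Delta=0.0000 Bond=0.0000
(2,1): Delta=0.2241 Bond=-45.0506
(2,2): Delta=1.0000 Bond=-237.1538
V0=7.1513

Under the risk-neutral measure, an up-move has probability p* = (R−d)/(u−d) = 0.4091 and values discount at R = 1.04.
Payoff layer (t=3): V(3,0)=0.0000, V(3,1)=0.0000, V(3,2)=10.8501, V(3,3)=70.4794
Node (2,0) S=178.6950: V=(p*·0.0000+(1−p*)·0.0000)/1.04=0.0000; Δ=(0.0000−0.0000)/(209.0731−169.7602)=0.0000; B=V−Δ·S=0.0000
Node (2,1) S=220.0770: V=(p*·10.8501+(1−p*)·0.0000)/1.04=4.2680; Δ=(10.8501−0.0000)/(257.4901−209.0731)=0.2241; B=V−Δ·S=-45.0506
Node (2,2) S=271.0422: V=(p*·70.4794+(1−p*)·10.8501)/1.04=33.8884; Δ=(70.4794−10.8501)/(317.1194−257.4901)=1.0000; B=V−Δ·S=-237.1538
Node (1,0) S=188.1000: V=(p*·4.2680+(1−p*)·0.0000)/1.04=1.6788; Δ=(4.2680−0.0000)/(220.0770−178.6950)=0.1031; B=V−Δ·S=-17.7210
Node (1,1) S=231.6600: V=(p*·33.8884+(1−p*)·4.2680)/1.04=15.7552; Δ=(33.8884−4.2680)/(271.0422−220.0770)=0.5812; B=V−Δ·S=-118.8830
Node (0,0) S=198.0000: V=(p*·15.7552+(1−p*)·1.6788)/1.04=7.1513; Δ=(15.7552−1.6788)/(231.6600−188.1000)=0.3231; B=V−Δ·S=-56.8321
The time-0 hedge costs 7.1513, which is the no-arbitrage price.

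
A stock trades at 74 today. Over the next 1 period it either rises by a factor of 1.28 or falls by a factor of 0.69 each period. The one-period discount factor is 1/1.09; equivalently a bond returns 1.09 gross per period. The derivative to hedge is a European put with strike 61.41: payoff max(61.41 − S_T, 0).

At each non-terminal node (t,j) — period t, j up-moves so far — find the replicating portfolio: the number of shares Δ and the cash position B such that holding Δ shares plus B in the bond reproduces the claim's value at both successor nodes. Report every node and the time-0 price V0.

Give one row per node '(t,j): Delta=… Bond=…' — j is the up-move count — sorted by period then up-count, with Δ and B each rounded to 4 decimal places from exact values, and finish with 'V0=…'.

(0,0): Delta=-0.2371 Bond=20.6002
V0=3.0578

Since d<R<u, set p* = (R−d)/(u−d) = 0.6780; price each node as the discounted p*-expectation of its children.
At expiry t=1: V(1,0)=10.3500, V(1,1)=0.0000
(0,0): S=74.0000. Δ = (V_up−V_dn)/(S_up−S_dn) = (0.0000−10.3500)/(94.7200−51.0600) = -0.2371. V = [p*·0.0000 + (1−p*)·10.3500]/1.09 = 3.0578. B = V − Δ·S = 20.6002.
Self-financing check: at every node Δ·S+B equals the discounted successor values.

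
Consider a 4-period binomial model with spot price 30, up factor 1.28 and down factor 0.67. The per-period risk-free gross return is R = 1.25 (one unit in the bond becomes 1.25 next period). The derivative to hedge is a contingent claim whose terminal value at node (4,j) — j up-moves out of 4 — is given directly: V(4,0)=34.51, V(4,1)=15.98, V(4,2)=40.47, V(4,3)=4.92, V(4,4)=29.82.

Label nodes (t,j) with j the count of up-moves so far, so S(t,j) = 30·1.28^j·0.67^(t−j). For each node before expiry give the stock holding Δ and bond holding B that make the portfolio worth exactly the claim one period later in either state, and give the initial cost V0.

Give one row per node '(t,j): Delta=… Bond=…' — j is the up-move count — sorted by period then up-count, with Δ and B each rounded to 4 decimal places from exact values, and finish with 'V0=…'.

(0,0): Delta=0.4708 Bond=-3.5809
(1,0): Delta=-1.5604 Bond=36.3516
(1,1): Delta=0.5258 Bond=-6.5879
(2,0): Delta=2.1789 Bond=-4.9176
(2,1): Delta=-1.6616 Bond=48.0442
(2,2): Delta=0.5851 Bond=-11.1459
(3,0): Delta=-3.3667 Bond=43.8901
(3,1): Delta=2.3290 Bond=-8.7351
(3,2): Delta=-1.7697 Bond=63.6134
(3,3): Delta=0.6488 Bond=-17.9433
V0=10.5443

Since d<R<u, set p* = (R−d)/(u−d) = 0.9508; price each node as the discounted p*-expectation of its children.
At expiry t=4: V(4,0)=34.5100, V(4,1)=15.9800, V(4,2)=40.4700, V(4,3)=4.9200, V(4,4)=29.8200
(3,0): S=9.0229. Δ = (V_up−V_dn)/(S_up−S_dn) = (15.9800−34.5100)/(11.5493−6.0453) = -3.3667. V = [p*·15.9800 + (1−p*)·34.5100]/1.25 = 13.5130. B = V − Δ·S = 43.8901.
(3,1): S=17.2378. Δ = (V_up−V_dn)/(S_up−S_dn) = (40.4700−15.9800)/(22.0643−11.5493) = 2.3290. V = [p*·40.4700 + (1−p*)·15.9800]/1.25 = 31.4125. B = V − Δ·S = -8.7351.
(3,2): S=32.9318. Δ = (V_up−V_dn)/(S_up−S_dn) = (4.9200−40.4700)/(42.1528−22.0643) = -1.7697. V = [p*·4.9200 + (1−p*)·40.4700]/1.25 = 5.3347. B = V − Δ·S = 63.6134.
(3,3): S=62.9146. Δ = (V_up−V_dn)/(S_up−S_dn) = (29.8200−4.9200)/(80.5306−42.1528) = 0.6488. V = [p*·29.8200 + (1−p*)·4.9200]/1.25 = 22.8763. B = V − Δ·S = -17.9433.
(2,0): S=13.4670. Δ = (V_up−V_dn)/(S_up−S_dn) = (31.4125−13.5130)/(17.2378−9.0229) = 2.1789. V = [p*·31.4125 + (1−p*)·13.5130]/1.25 = 24.4257. B = V − Δ·S = -4.9176.
(2,1): S=25.7280. Δ = (V_up−V_dn)/(S_up−S_dn) = (5.3347−31.4125)/(32.9318−17.2378) = -1.6616. V = [p*·5.3347 + (1−p*)·31.4125]/1.25 = 5.2938. B = V − Δ·S = 48.0442.
(2,2): S=49.1520. Δ = (V_up−V_dn)/(S_up−S_dn) = (22.8763−5.3347)/(62.9146−32.9318) = 0.5851. V = [p*·22.8763 + (1−p*)·5.3347]/1.25 = 17.6109. B = V − Δ·S = -11.1459.
(1,0): S=20.1000. Δ = (V_up−V_dn)/(S_up−S_dn) = (5.2938−24.4257)/(25.7280−13.4670) = -1.5604. V = [p*·5.2938 + (1−p*)·24.4257]/1.25 = 4.9877. B = V − Δ·S = 36.3516.
(1,1): S=38.4000. Δ = (V_up−V_dn)/(S_up−S_dn) = (17.6109−5.2938)/(49.1520−25.7280) = 0.5258. V = [p*·17.6109 + (1−p*)·5.2938]/1.25 = 13.6041. B = V − Δ·S = -6.5879.
(0,0): S=30.0000. Δ = (V_up−V_dn)/(S_up−S_dn) = (13.6041−4.9877)/(38.4000−20.1000) = 0.4708. V = [p*·13.6041 + (1−p*)·4.9877]/1.25 = 10.5443. B = V − Δ·S = -3.5809.
Self-financing check: at every node Δ·S+B equals the discounted successor values.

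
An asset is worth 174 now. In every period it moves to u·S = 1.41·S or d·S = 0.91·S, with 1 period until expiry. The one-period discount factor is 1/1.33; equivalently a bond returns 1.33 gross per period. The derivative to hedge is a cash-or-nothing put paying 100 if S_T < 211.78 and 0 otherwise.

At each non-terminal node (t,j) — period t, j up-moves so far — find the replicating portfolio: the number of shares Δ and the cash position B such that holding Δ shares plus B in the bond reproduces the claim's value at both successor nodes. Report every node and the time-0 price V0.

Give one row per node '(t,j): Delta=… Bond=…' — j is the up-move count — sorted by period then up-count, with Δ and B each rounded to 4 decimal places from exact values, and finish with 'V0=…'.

(0,0): Delta=-1.1494 Bond=212.0301
V0=12.0301

Under the risk-neutral measure, an up-move has probability p* = (R−d)/(u−d) = 0.8400 and values discount at R = 1.33.
Terminal values V(1,·): V(1,0)=100.0000, V(1,1)=0.0000
Node (0,0) S=174.0000: V=(p*·0.0000+(1−p*)·100.0000)/1.33=12.0301; Δ=(0.0000−100.0000)/(245.3400−158.3400)=-1.1494; B=V−Δ·S=212.0301
The time-0 hedge costs 12.0301, which is the no-arbitrage price.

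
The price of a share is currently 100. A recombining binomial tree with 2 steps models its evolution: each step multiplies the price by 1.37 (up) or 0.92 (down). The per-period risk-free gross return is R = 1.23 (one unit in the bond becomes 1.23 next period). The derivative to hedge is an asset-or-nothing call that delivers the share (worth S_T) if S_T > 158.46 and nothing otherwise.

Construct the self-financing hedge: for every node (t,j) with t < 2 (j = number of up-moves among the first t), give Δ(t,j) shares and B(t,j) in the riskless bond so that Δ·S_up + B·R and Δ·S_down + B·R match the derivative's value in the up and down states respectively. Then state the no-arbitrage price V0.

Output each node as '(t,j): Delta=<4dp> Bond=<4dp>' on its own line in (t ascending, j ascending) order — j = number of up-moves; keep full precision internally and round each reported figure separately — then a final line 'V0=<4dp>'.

(0,0): Delta=2.3360 Bond=-174.7251
(1,0): Delta=0.0000 Bond=0.0000
(1,1): Delta=3.0444 Bond=-311.9689
V0=58.8748

No-arbitrage ⇒ martingale measure with p* = (R−d)/(u−d) = 0.6889.
Terminal payoffs: V(2,0)=0.0000, V(2,1)=0.0000, V(2,2)=187.6900
Node (1,0) S=92.0000: V=(p*·0.0000+(1−p*)·0.0000)/1.23=0.0000; Δ=(0.0000−0.0000)/(126.0400−84.6400)=0.0000; B=V−Δ·S=0.0000
Node (1,1) S=137.0000: V=(p*·187.6900+(1−p*)·0.0000)/1.23=105.1200; Δ=(187.6900−0.0000)/(187.6900−126.0400)=3.0444; B=V−Δ·S=-311.9689
Node (0,0) S=100.0000: V=(p*·105.1200+(1−p*)·0.0000)/1.23=58.8748; Δ=(105.1200−0.0000)/(137.0000−92.0000)=2.3360; B=V−Δ·S=-174.7251
Self-financing check: at every node Δ·S+B equals the discounted successor values.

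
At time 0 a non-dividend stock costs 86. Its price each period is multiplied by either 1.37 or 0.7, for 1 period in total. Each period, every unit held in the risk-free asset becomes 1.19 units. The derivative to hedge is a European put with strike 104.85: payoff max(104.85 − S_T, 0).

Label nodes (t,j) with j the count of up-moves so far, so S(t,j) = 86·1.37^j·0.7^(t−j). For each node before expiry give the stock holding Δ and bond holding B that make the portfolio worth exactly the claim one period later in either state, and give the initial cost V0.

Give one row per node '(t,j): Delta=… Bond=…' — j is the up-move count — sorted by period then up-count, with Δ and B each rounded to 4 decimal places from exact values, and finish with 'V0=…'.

(0,0): Delta=-0.7749 Bond=76.7221
V0=10.0803

No-arbitrage ⇒ martingale measure with p* = (R−d)/(u−d) = 0.7313.
Payoff layer (t=1): V(1,0)=44.6500, V(1,1)=0.0000
  t=0,j=0: stock 86.0000 → up 117.8200 (V=0.0000), down 60.2000 (V=44.6500). Price 10.0803; hedge Δ=-0.7749, bond B=76.7221.
Each (Δ,B) replicates both successor values, so the strategy is self-financing and V0 is arbitrage-free.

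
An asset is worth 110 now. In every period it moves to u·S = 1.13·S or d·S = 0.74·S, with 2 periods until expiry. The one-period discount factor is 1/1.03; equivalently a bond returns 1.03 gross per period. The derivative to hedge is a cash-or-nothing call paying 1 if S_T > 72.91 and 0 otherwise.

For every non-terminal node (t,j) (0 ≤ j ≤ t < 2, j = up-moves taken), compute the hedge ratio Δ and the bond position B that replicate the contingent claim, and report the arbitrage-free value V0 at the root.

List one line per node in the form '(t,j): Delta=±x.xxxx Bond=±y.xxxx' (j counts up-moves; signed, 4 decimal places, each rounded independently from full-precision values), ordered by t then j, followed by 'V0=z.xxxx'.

Under the risk-neutral measure, an up-move has probability p* = (R−d)/(u−d) = 0.7436 and values discount at R = 1.03.
Terminal payoffs: V(2,0)=0.0000, V(2,1)=1.0000, V(2,2)=1.0000
Node (1,0) S=81.4000: V=(p*·1.0000+(1−p*)·0.0000)/1.03=0.7219; Δ=(1.0000−0.0000)/(91.9820−60.2360)=0.0315; B=V−Δ·S=-1.8422
Node (1,1) S=124.3000: V=(p*·1.0000+(1−p*)·1.0000)/1.03=0.9709; Δ=(1.0000−1.0000)/(140.4590−91.9820)=0.0000; B=V−Δ·S=0.9709
Node (0,0) S=110.0000: V=(p*·0.9709+(1−p*)·0.7219)/1.03=0.8806; Δ=(0.9709−0.7219)/(124.3000−81.4000)=0.0058; B=V−Δ·S=0.2423
Root portfolio cost Δ·110+B reproduces V0=0.8806.

(0,0): Delta=0.0058 Bond=0.2423
(1,0): Delta=0.0315 Bond=-1.8422
(1,1): Delta=0.0000 Bond=0.9709
V0=0.8806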